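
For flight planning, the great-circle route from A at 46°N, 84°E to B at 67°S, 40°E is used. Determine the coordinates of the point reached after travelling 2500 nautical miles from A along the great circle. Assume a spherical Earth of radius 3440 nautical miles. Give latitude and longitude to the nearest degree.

≈ 6°N, 72°E

Write both endpoints as unit vectors p₁, p₂ with components (cos φ cos λ, cos φ sin λ, sin φ).
The central angle between the endpoints is δ = arccos(p₁·p₂) ≈ 2.057 rad (117.8°). The total great-circle distance is δ·R ≈ 2.057 × 3440 ≈ 7075 nmi, so the target fraction is f = 2500/7075 ≈ 0.353.
Interpolate at f ≈ 0.353 with slerp weights a = sin((1−f)δ)/sin δ ≈ 1.098, b = sin(fδ)/sin δ ≈ 0.751.
p = a·p₁ + b·p₂ ≈ (0.305, 0.947, 0.098); φ = arcsin(p_z) ≈ 5.64°, λ = atan2(p_y, p_x) ≈ 72.17°.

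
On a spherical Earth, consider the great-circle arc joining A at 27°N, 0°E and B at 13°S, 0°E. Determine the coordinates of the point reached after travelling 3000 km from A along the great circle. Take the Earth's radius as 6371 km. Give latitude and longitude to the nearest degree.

≈ 0°N, 0°E

Write both endpoints as unit vectors p₁, p₂ with components (cos φ cos λ, cos φ sin λ, sin φ).
The central angle between the endpoints is δ = arccos(p₁·p₂) ≈ 0.698 rad (40.0°). The total great-circle distance is δ·R ≈ 0.698 × 6371 ≈ 4448 km, so the target fraction is f = 3000/4448 ≈ 0.674.
Interpolate at f ≈ 0.674 with slerp weights a = sin((1−f)δ)/sin δ ≈ 0.351, b = sin(fδ)/sin δ ≈ 0.706.
p = a·p₁ + b·p₂ ≈ (1.000, 0.000, 0.000); φ = arcsin(p_z) ≈ 0.02°, λ = atan2(p_y, p_x) ≈ 0.00°.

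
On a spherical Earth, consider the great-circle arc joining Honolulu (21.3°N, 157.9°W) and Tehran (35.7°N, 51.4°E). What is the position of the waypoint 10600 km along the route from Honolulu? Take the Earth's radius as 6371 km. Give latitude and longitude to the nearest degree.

≈ 53°N, 69°E

Write both endpoints as unit vectors p₁, p₂ with components (cos φ cos λ, cos φ sin λ, sin φ).
The central angle between the endpoints is δ = arccos(p₁·p₂) ≈ 2.035 rad (116.6°). The total great-circle distance is δ·R ≈ 2.035 × 6371 ≈ 12966 km, so the target fraction is f = 10600/12966 ≈ 0.818.
Interpolate at f ≈ 0.818 with slerp weights a = sin((1−f)δ)/sin δ ≈ 0.406, b = sin(fδ)/sin δ ≈ 1.114.
p = a·p₁ + b·p₂ ≈ (0.214, 0.564, 0.797); φ = arcsin(p_z) ≈ 52.87°, λ = atan2(p_y, p_x) ≈ 69.25°.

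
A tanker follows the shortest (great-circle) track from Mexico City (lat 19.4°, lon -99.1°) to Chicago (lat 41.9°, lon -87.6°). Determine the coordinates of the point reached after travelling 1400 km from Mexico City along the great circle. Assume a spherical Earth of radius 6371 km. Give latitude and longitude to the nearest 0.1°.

≈ lat 31.1°, lon -93.9°

The haversine formula gives a central angle δ ≈ 0.428 rad (24.5°) between the endpoints. The total great-circle distance is δ·R ≈ 0.428 × 6371 ≈ 2727 km, so the target fraction is f = 1400/2727 ≈ 0.513.
Interpolate at f ≈ 0.513 with slerp weights a = sin((1−f)δ)/sin δ ≈ 0.498, b = sin(fδ)/sin δ ≈ 0.525.
p = a·p₁ + b·p₂ ≈ (-0.058, -0.855, 0.516); φ = arcsin(p_z) ≈ 31.08°, λ = atan2(p_y, p_x) ≈ -93.88°.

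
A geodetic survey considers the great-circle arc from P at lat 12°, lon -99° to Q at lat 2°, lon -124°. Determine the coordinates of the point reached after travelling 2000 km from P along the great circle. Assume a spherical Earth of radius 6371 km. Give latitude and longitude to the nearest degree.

From cos δ = sin φ₁ sin φ₂ + cos φ₁ cos φ₂ cos Δλ, the central angle is δ ≈ 0.466 rad (26.7°). The total great-circle distance is δ·R ≈ 0.466 × 6371 ≈ 2971 km, so the target fraction is f = 2000/2971 ≈ 0.673.
Interpolate at f ≈ 0.673 with slerp weights a = sin((1−f)δ)/sin δ ≈ 0.338, b = sin(fδ)/sin δ ≈ 0.687.
p = a·p₁ + b·p₂ ≈ (-0.435, -0.895, 0.094); φ = arcsin(p_z) ≈ 5.40°, λ = atan2(p_y, p_x) ≈ -115.94°.

≈ lat 5°, lon -116°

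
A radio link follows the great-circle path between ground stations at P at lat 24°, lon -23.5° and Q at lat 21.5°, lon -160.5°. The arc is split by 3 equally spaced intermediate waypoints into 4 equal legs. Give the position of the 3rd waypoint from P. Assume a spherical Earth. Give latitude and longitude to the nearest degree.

Convert each endpoint to a unit vector on the sphere (x = cos φ cos λ, y = cos φ sin λ, z = sin φ).
The central angle between the endpoints is δ = arccos(p₁·p₂) ≈ 2.063 rad (118.2°).
Interpolate at f = 3/4 with slerp weights a = sin((1−f)δ)/sin δ ≈ 0.560, b = sin(fδ)/sin δ ≈ 1.134.
p = a·p₁ + b·p₂ ≈ (-0.526, -0.556, 0.643); φ = arcsin(p_z) ≈ 40.04°, λ = atan2(p_y, p_x) ≈ -133.41°.

≈ lat 40°, lon -133°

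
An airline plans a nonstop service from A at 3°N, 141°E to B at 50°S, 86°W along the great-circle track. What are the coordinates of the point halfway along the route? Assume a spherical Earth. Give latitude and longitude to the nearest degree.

From cos δ = sin φ₁ sin φ₂ + cos φ₁ cos φ₂ cos Δλ, the central angle is δ ≈ 2.069 rad (118.5°).
Interpolate at f = 1/2 with slerp weights a = sin((1−f)δ)/sin δ ≈ 0.979, b = sin(fδ)/sin δ ≈ 0.979.
p = a·p₁ + b·p₂ ≈ (-0.716, -0.012, -0.698); φ = arcsin(p_z) ≈ -44.30°, λ = atan2(p_y, p_x) ≈ -179.00°.

≈ 44°S, 179°W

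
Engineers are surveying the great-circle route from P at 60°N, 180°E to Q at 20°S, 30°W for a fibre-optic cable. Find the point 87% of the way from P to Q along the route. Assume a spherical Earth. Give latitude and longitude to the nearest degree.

≈ 4°S, 36°W

Write both endpoints as unit vectors p₁, p₂ with components (cos φ cos λ, cos φ sin λ, sin φ).
The central angle between the endpoints is δ = arccos(p₁·p₂) ≈ 2.351 rad (134.7°).
Interpolate at f = 0.87 with slerp weights a = sin((1−f)δ)/sin δ ≈ 0.423, b = sin(fδ)/sin δ ≈ 1.251.
p = a·p₁ + b·p₂ ≈ (0.807, -0.588, -0.062); φ = arcsin(p_z) ≈ -3.53°, λ = atan2(p_y, p_x) ≈ -36.08°.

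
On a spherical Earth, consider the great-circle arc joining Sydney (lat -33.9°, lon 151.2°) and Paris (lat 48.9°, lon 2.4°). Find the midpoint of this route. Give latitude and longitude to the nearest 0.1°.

≈ lat 24.3°, lon 99.4°

Convert each endpoint to a unit vector on the sphere (x = cos φ cos λ, y = cos φ sin λ, z = sin φ).
The central angle between the endpoints is δ = arccos(p₁·p₂) ≈ 2.662 rad (152.5°).
Interpolate at f = 1/2 with slerp weights a = sin((1−f)δ)/sin δ ≈ 2.104, b = sin(fδ)/sin δ ≈ 2.104.
p = a·p₁ + b·p₂ ≈ (-0.148, 0.899, 0.412); φ = arcsin(p_z) ≈ 24.33°, λ = atan2(p_y, p_x) ≈ 99.37°.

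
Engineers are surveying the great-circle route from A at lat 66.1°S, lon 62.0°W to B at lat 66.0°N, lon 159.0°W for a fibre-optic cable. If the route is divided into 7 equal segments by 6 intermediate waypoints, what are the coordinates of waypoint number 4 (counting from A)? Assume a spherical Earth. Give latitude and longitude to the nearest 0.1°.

≈ lat 10.0°N, lon 114.0°W

From cos δ = sin φ₁ sin φ₂ + cos φ₁ cos φ₂ cos Δλ, the central angle is δ ≈ 2.597 rad (148.8°).
Interpolate at f = 4/7 with slerp weights a = sin((1−f)δ)/sin δ ≈ 1.731, b = sin(fδ)/sin δ ≈ 1.923.
p = a·p₁ + b·p₂ ≈ (-0.401, -0.900, 0.174); φ = arcsin(p_z) ≈ 10.00°, λ = atan2(p_y, p_x) ≈ -114.02°.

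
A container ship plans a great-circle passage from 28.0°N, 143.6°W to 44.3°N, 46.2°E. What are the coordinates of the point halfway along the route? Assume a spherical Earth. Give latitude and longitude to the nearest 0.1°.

Convert each endpoint to a unit vector on the sphere (x = cos φ cos λ, y = cos φ sin λ, z = sin φ).
The central angle between the endpoints is δ = arccos(p₁·p₂) ≈ 1.870 rad (107.1°).
Interpolate at f = 1/2 with slerp weights a = sin((1−f)δ)/sin δ ≈ 0.842, b = sin(fδ)/sin δ ≈ 0.842.
p = a·p₁ + b·p₂ ≈ (-0.181, -0.006, 0.983); φ = arcsin(p_z) ≈ 79.55°, λ = atan2(p_y, p_x) ≈ -178.03°.

≈ 79.5°N, 178.0°W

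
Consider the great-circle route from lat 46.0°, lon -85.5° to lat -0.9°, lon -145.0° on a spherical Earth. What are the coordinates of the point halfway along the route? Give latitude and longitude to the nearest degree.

The haversine formula gives a central angle δ ≈ 1.223 rad (70.0°) between the endpoints.
Interpolate at f = 1/2 with slerp weights a = sin((1−f)δ)/sin δ ≈ 0.611, b = sin(fδ)/sin δ ≈ 0.611.
p = a·p₁ + b·p₂ ≈ (-0.467, -0.773, 0.430); φ = arcsin(p_z) ≈ 25.44°, λ = atan2(p_y, p_x) ≈ -121.13°.

≈ lat 25°, lon -121°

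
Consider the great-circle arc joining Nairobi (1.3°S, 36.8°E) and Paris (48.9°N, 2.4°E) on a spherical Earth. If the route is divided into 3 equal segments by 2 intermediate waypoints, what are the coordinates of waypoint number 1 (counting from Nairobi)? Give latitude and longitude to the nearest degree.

≈ 16°N, 28°E

Write both endpoints as unit vectors p₁, p₂ with components (cos φ cos λ, cos φ sin λ, sin φ).
The central angle between the endpoints is δ = arccos(p₁·p₂) ≈ 1.018 rad (58.3°).
Interpolate at f = 1/3 with slerp weights a = sin((1−f)δ)/sin δ ≈ 0.738, b = sin(fδ)/sin δ ≈ 0.391.
p = a·p₁ + b·p₂ ≈ (0.847, 0.452, 0.278); φ = arcsin(p_z) ≈ 16.14°, λ = atan2(p_y, p_x) ≈ 28.10°.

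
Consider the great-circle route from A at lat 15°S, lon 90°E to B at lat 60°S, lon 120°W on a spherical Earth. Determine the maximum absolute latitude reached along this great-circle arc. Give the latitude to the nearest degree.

The great circle lies in the plane with unit normal n̂ = (p₁ × p₂)/|p₁ × p₂|.
Here n̂_z ≈ +0.246; the vertex latitude is φ_max = arccos|n̂_z| ≈ 75.7°.

≈ 76°S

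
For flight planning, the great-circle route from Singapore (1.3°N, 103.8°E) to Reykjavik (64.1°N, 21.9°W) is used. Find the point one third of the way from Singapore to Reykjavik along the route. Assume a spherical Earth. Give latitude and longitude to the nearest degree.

≈ 33°N, 90°E

Convert each endpoint to a unit vector on the sphere (x = cos φ cos λ, y = cos φ sin λ, z = sin φ).
The central angle between the endpoints is δ = arccos(p₁·p₂) ≈ 1.807 rad (103.6°).
Interpolate at f = 1/3 with slerp weights a = sin((1−f)δ)/sin δ ≈ 0.961, b = sin(fδ)/sin δ ≈ 0.583.
p = a·p₁ + b·p₂ ≈ (0.007, 0.838, 0.546); φ = arcsin(p_z) ≈ 33.10°, λ = atan2(p_y, p_x) ≈ 89.51°.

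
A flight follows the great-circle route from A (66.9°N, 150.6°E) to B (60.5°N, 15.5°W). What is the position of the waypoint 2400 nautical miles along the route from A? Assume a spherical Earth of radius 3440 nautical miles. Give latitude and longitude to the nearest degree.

The haversine formula gives a central angle δ ≈ 0.911 rad (52.2°) between the endpoints. The total great-circle distance is δ·R ≈ 0.911 × 3440 ≈ 3134 nmi, so the target fraction is f = 2400/3134 ≈ 0.766.
Interpolate at f ≈ 0.766 with slerp weights a = sin((1−f)δ)/sin δ ≈ 0.268, b = sin(fδ)/sin δ ≈ 0.813.
p = a·p₁ + b·p₂ ≈ (0.294, -0.055, 0.954); φ = arcsin(p_z) ≈ 72.57°, λ = atan2(p_y, p_x) ≈ -10.66°.

≈ (73°N, 11°W)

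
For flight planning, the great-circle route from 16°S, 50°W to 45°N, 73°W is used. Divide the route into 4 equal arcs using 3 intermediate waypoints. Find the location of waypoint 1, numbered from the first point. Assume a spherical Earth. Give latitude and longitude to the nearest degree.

The haversine formula gives a central angle δ ≈ 1.125 rad (64.5°) between the endpoints.
Interpolate at f = 1/4 with slerp weights a = sin((1−f)δ)/sin δ ≈ 0.828, b = sin(fδ)/sin δ ≈ 0.308.
p = a·p₁ + b·p₂ ≈ (0.575, -0.818, -0.011); φ = arcsin(p_z) ≈ -0.61°, λ = atan2(p_y, p_x) ≈ -54.88°.

≈ 1°S, 55°W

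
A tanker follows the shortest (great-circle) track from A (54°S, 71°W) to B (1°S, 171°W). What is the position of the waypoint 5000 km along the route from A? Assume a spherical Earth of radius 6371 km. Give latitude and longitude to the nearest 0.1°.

≈ (39.4°S, 135.8°W)

Convert each endpoint to a unit vector on the sphere (x = cos φ cos λ, y = cos φ sin λ, z = sin φ).
The central angle between the endpoints is δ = arccos(p₁·p₂) ≈ 1.659 rad (95.0°). The total great-circle distance is δ·R ≈ 1.659 × 6371 ≈ 10568 km, so the target fraction is f = 5000/10568 ≈ 0.473.
Interpolate at f ≈ 0.473 with slerp weights a = sin((1−f)δ)/sin δ ≈ 0.770, b = sin(fδ)/sin δ ≈ 0.709.
p = a·p₁ + b·p₂ ≈ (-0.553, -0.539, -0.635); φ = arcsin(p_z) ≈ -39.44°, λ = atan2(p_y, p_x) ≈ -135.76°.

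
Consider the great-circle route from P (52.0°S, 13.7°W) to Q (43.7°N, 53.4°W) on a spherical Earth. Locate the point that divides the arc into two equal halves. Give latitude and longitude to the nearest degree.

≈ (4°S, 35°W)

Write both endpoints as unit vectors p₁, p₂ with components (cos φ cos λ, cos φ sin λ, sin φ).
The central angle between the endpoints is δ = arccos(p₁·p₂) ≈ 1.774 rad (101.7°).
Interpolate at f = 1/2 with slerp weights a = sin((1−f)δ)/sin δ ≈ 0.792, b = sin(fδ)/sin δ ≈ 0.792.
p = a·p₁ + b·p₂ ≈ (0.815, -0.575, -0.077); φ = arcsin(p_z) ≈ -4.41°, λ = atan2(p_y, p_x) ≈ -35.21°.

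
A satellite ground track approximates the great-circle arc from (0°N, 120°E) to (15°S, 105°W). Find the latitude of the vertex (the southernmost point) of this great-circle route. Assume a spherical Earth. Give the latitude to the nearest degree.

≈ 21°S

The great circle lies in the plane with unit normal n̂ = (p₁ × p₂)/|p₁ × p₂|.
Here n̂_z ≈ +0.935; the vertex latitude is φ_max = arccos|n̂_z| ≈ 20.8°.
Check via Clairaut: cos φ_max = |cos φ₁| · sin C = cos(0.0°)·sin(110.8°) ≈ 0.935, again giving ≈ 20.8°.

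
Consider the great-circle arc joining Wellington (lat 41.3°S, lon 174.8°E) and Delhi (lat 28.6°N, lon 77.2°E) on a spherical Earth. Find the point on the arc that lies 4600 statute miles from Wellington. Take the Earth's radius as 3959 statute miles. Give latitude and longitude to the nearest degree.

Convert each endpoint to a unit vector on the sphere (x = cos φ cos λ, y = cos φ sin λ, z = sin φ).
The central angle between the endpoints is δ = arccos(p₁·p₂) ≈ 1.986 rad (113.8°). The total great-circle distance is δ·R ≈ 1.986 × 3959 ≈ 7862 mi, so the target fraction is f = 4600/7862 ≈ 0.585.
Interpolate at f ≈ 0.585 with slerp weights a = sin((1−f)δ)/sin δ ≈ 0.802, b = sin(fδ)/sin δ ≈ 1.003.
p = a·p₁ + b·p₂ ≈ (-0.405, 0.913, -0.049); φ = arcsin(p_z) ≈ -2.82°, λ = atan2(p_y, p_x) ≈ 113.91°.

≈ lat 3°S, lon 114°E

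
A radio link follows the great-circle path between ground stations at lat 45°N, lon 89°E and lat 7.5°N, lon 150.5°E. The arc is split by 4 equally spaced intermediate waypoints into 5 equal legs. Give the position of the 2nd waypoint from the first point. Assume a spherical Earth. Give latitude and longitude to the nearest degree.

≈ lat 34°N, lon 119°E

Convert each endpoint to a unit vector on the sphere (x = cos φ cos λ, y = cos φ sin λ, z = sin φ).
The central angle between the endpoints is δ = arccos(p₁·p₂) ≈ 1.130 rad (64.7°).
Interpolate at f = 2/5 with slerp weights a = sin((1−f)δ)/sin δ ≈ 0.693, b = sin(fδ)/sin δ ≈ 0.483.
p = a·p₁ + b·p₂ ≈ (-0.408, 0.726, 0.553); φ = arcsin(p_z) ≈ 33.60°, λ = atan2(p_y, p_x) ≈ 119.34°.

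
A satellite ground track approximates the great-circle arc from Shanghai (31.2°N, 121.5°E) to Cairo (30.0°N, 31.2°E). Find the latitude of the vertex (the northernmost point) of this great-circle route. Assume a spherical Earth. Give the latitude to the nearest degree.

≈ 40°N

The great circle lies in the plane with unit normal n̂ = (p₁ × p₂)/|p₁ × p₂|.
Here n̂_z ≈ -0.766; the vertex latitude is φ_max = arccos|n̂_z| ≈ 40.0°.
Check via Clairaut: cos φ_max = |cos φ₁| · sin C = cos(31.2°)·sin(63.6°) ≈ 0.766, again giving ≈ 40.0°.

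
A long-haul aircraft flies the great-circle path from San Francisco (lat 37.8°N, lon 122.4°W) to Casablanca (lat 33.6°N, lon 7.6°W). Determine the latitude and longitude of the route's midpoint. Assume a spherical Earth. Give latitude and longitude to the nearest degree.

≈ lat 53°N, lon 63°W

Convert each endpoint to a unit vector on the sphere (x = cos φ cos λ, y = cos φ sin λ, z = sin φ).
The central angle between the endpoints is δ = arccos(p₁·p₂) ≈ 1.508 rad (86.4°).
Interpolate at f = 1/2 with slerp weights a = sin((1−f)δ)/sin δ ≈ 0.686, b = sin(fδ)/sin δ ≈ 0.686.
p = a·p₁ + b·p₂ ≈ (0.276, -0.533, 0.800); φ = arcsin(p_z) ≈ 53.11°, λ = atan2(p_y, p_x) ≈ -62.64°.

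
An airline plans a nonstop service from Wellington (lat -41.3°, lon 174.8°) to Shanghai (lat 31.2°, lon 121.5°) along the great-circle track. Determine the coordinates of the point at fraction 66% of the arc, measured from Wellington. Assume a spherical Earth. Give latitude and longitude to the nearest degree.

≈ lat 6°, lon 139°

The haversine formula gives a central angle δ ≈ 1.529 rad (87.6°) between the endpoints.
Interpolate at f = 0.66 with slerp weights a = sin((1−f)δ)/sin δ ≈ 0.497, b = sin(fδ)/sin δ ≈ 0.847.
p = a·p₁ + b·p₂ ≈ (-0.750, 0.652, 0.111); φ = arcsin(p_z) ≈ 6.35°, λ = atan2(p_y, p_x) ≈ 139.03°.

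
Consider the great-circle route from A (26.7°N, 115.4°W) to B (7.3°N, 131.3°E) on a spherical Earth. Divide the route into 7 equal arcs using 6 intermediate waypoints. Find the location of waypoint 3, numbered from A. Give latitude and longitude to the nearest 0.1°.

≈ (30.5°N, 167.9°W)

Write both endpoints as unit vectors p₁, p₂ with components (cos φ cos λ, cos φ sin λ, sin φ).
The central angle between the endpoints is δ = arccos(p₁·p₂) ≈ 1.869 rad (107.1°).
Interpolate at f = 3/7 with slerp weights a = sin((1−f)δ)/sin δ ≈ 0.916, b = sin(fδ)/sin δ ≈ 0.751.
p = a·p₁ + b·p₂ ≈ (-0.843, -0.180, 0.507); φ = arcsin(p_z) ≈ 30.48°, λ = atan2(p_y, p_x) ≈ -167.95°.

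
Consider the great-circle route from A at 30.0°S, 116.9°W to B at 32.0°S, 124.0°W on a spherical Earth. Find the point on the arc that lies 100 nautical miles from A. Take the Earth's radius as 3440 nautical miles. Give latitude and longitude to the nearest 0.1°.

Write both endpoints as unit vectors p₁, p₂ with components (cos φ cos λ, cos φ sin λ, sin φ).
The central angle between the endpoints is δ = arccos(p₁·p₂) ≈ 0.112 rad (6.4°). The total great-circle distance is δ·R ≈ 0.112 × 3440 ≈ 385 nmi, so the target fraction is f = 100/385 ≈ 0.260.
Interpolate at f ≈ 0.260 with slerp weights a = sin((1−f)δ)/sin δ ≈ 0.741, b = sin(fδ)/sin δ ≈ 0.261.
p = a·p₁ + b·p₂ ≈ (-0.414, -0.755, -0.508); φ = arcsin(p_z) ≈ -30.56°, λ = atan2(p_y, p_x) ≈ -118.72°.

≈ 30.6°S, 118.7°W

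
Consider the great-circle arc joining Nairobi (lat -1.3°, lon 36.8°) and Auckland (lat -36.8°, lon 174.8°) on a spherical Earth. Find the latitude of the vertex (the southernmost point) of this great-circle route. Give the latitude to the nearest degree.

≈ -49°

The great circle lies in the plane with unit normal n̂ = (p₁ × p₂)/|p₁ × p₂|.
Here n̂_z ≈ +0.658; the vertex latitude is φ_max = arccos|n̂_z| ≈ 48.8°.
Check via Clairaut: cos φ_max = |cos φ₁| · sin C = cos(1.3°)·sin(138.8°) ≈ 0.658, again giving ≈ 48.8°.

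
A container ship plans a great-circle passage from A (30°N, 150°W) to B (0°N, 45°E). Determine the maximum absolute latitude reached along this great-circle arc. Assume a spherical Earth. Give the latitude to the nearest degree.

The great circle lies in the plane with unit normal n̂ = (p₁ × p₂)/|p₁ × p₂|.
Here n̂_z ≈ -0.409; the vertex latitude is φ_max = arccos|n̂_z| ≈ 65.9°.
Check via Clairaut: cos φ_max = |cos φ₁| · sin C = cos(30.0°)·sin(28.2°) ≈ 0.409, again giving ≈ 65.9°.

≈ 66°N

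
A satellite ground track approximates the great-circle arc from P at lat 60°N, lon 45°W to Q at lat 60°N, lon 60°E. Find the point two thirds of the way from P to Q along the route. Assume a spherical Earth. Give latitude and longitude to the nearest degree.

Write both endpoints as unit vectors p₁, p₂ with components (cos φ cos λ, cos φ sin λ, sin φ).
The central angle between the endpoints is δ = arccos(p₁·p₂) ≈ 0.816 rad (46.7°).
Interpolate at f = 2/3 with slerp weights a = sin((1−f)δ)/sin δ ≈ 0.369, b = sin(fδ)/sin δ ≈ 0.711.
p = a·p₁ + b·p₂ ≈ (0.308, 0.177, 0.935); φ = arcsin(p_z) ≈ 69.18°, λ = atan2(p_y, p_x) ≈ 29.92°.

≈ lat 69°N, lon 30°E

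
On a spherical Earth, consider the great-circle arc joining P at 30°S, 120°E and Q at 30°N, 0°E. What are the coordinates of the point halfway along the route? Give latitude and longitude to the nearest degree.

≈ 0°N, 60°E

Write both endpoints as unit vectors p₁, p₂ with components (cos φ cos λ, cos φ sin λ, sin φ).
The central angle between the endpoints is δ = arccos(p₁·p₂) ≈ 2.246 rad (128.7°).
Interpolate at f = 1/2 with slerp weights a = sin((1−f)δ)/sin δ ≈ 1.155, b = sin(fδ)/sin δ ≈ 1.155.
p = a·p₁ + b·p₂ ≈ (0.500, 0.866, 0.000); φ = arcsin(p_z) ≈ 0.00°, λ = atan2(p_y, p_x) ≈ 60.00°.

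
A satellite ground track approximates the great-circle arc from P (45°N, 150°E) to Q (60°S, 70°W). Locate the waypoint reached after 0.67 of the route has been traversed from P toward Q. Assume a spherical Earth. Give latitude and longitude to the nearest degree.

≈ (40°S, 148°W)

Convert each endpoint to a unit vector on the sphere (x = cos φ cos λ, y = cos φ sin λ, z = sin φ).
The central angle between the endpoints is δ = arccos(p₁·p₂) ≈ 2.653 rad (152.0°).
Interpolate at f = 0.67 with slerp weights a = sin((1−f)δ)/sin δ ≈ 1.638, b = sin(fδ)/sin δ ≈ 2.087.
p = a·p₁ + b·p₂ ≈ (-0.646, -0.402, -0.649); φ = arcsin(p_z) ≈ -40.49°, λ = atan2(p_y, p_x) ≈ -148.13°.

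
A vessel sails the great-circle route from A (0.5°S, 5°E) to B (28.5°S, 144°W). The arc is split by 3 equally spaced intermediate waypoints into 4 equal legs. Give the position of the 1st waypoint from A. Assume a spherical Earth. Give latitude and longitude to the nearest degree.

Write both endpoints as unit vectors p₁, p₂ with components (cos φ cos λ, cos φ sin λ, sin φ).
The central angle between the endpoints is δ = arccos(p₁·p₂) ≈ 2.417 rad (138.5°).
Interpolate at f = 1/4 with slerp weights a = sin((1−f)δ)/sin δ ≈ 1.465, b = sin(fδ)/sin δ ≈ 0.858.
p = a·p₁ + b·p₂ ≈ (0.850, -0.315, -0.422); φ = arcsin(p_z) ≈ -24.97°, λ = atan2(p_y, p_x) ≈ -20.36°.

≈ (25°S, 20°W)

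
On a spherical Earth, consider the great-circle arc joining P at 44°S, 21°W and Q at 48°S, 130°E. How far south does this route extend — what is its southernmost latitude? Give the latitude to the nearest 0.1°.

≈ 76.4°S

The great circle lies in the plane with unit normal n̂ = (p₁ × p₂)/|p₁ × p₂|.
Here n̂_z ≈ +0.234; the vertex latitude is φ_max = arccos|n̂_z| ≈ 76.4°.
Check via Clairaut: cos φ_max = |cos φ₁| · sin C = cos(44.0°)·sin(161.0°) ≈ 0.234, again giving ≈ 76.4°.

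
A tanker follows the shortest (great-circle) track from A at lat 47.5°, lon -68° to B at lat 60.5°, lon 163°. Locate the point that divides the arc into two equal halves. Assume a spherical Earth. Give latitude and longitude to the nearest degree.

Write both endpoints as unit vectors p₁, p₂ with components (cos φ cos λ, cos φ sin λ, sin φ).
The central angle between the endpoints is δ = arccos(p₁·p₂) ≈ 1.124 rad (64.4°).
Interpolate at f = 1/2 with slerp weights a = sin((1−f)δ)/sin δ ≈ 0.591, b = sin(fδ)/sin δ ≈ 0.591.
p = a·p₁ + b·p₂ ≈ (-0.129, -0.285, 0.950); φ = arcsin(p_z) ≈ 71.78°, λ = atan2(p_y, p_x) ≈ -114.30°.

≈ lat 72°, lon -114°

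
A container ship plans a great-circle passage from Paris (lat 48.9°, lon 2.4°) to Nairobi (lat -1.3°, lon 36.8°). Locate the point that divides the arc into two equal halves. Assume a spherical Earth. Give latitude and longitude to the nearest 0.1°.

Write both endpoints as unit vectors p₁, p₂ with components (cos φ cos λ, cos φ sin λ, sin φ).
The central angle between the endpoints is δ = arccos(p₁·p₂) ≈ 1.018 rad (58.3°).
Interpolate at f = 1/2 with slerp weights a = sin((1−f)δ)/sin δ ≈ 0.573, b = sin(fδ)/sin δ ≈ 0.573.
p = a·p₁ + b·p₂ ≈ (0.834, 0.359, 0.418); φ = arcsin(p_z) ≈ 24.74°, λ = atan2(p_y, p_x) ≈ 23.26°.

≈ lat 24.7°, lon 23.3°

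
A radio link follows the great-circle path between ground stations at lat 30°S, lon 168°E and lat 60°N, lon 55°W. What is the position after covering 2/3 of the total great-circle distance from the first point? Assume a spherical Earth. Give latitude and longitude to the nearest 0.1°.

From cos δ = sin φ₁ sin φ₂ + cos φ₁ cos φ₂ cos Δλ, the central angle is δ ≈ 2.418 rad (138.6°).
Interpolate at f = 2/3 with slerp weights a = sin((1−f)δ)/sin δ ≈ 1.090, b = sin(fδ)/sin δ ≈ 1.510.
p = a·p₁ + b·p₂ ≈ (-0.491, -0.422, 0.762); φ = arcsin(p_z) ≈ 49.67°, λ = atan2(p_y, p_x) ≈ -139.30°.

≈ lat 49.7°N, lon 139.3°W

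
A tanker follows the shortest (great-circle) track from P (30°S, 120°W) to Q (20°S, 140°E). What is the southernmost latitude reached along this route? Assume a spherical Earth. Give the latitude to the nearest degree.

≈ 37°S

The great circle lies in the plane with unit normal n̂ = (p₁ × p₂)/|p₁ × p₂|.
Here n̂_z ≈ -0.802; the vertex latitude is φ_max = arccos|n̂_z| ≈ 36.7°.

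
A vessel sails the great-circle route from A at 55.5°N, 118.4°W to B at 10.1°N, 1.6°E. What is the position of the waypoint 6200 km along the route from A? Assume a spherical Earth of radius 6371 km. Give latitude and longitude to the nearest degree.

≈ 45°N, 26°W

Convert each endpoint to a unit vector on the sphere (x = cos φ cos λ, y = cos φ sin λ, z = sin φ).
The central angle between the endpoints is δ = arccos(p₁·p₂) ≈ 1.705 rad (97.7°). The total great-circle distance is δ·R ≈ 1.705 × 6371 ≈ 10866 km, so the target fraction is f = 6200/10866 ≈ 0.571.
Interpolate at f ≈ 0.571 with slerp weights a = sin((1−f)δ)/sin δ ≈ 0.675, b = sin(fδ)/sin δ ≈ 0.834.
p = a·p₁ + b·p₂ ≈ (0.639, -0.313, 0.702); φ = arcsin(p_z) ≈ 44.62°, λ = atan2(p_y, p_x) ≈ -26.11°.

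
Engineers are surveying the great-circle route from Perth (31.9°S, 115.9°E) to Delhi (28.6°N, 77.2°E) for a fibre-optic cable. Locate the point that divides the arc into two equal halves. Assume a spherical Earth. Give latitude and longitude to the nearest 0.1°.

≈ 1.7°S, 96.2°E

Convert each endpoint to a unit vector on the sphere (x = cos φ cos λ, y = cos φ sin λ, z = sin φ).
The central angle between the endpoints is δ = arccos(p₁·p₂) ≈ 1.236 rad (70.8°).
Interpolate at f = 1/2 with slerp weights a = sin((1−f)δ)/sin δ ≈ 0.613, b = sin(fδ)/sin δ ≈ 0.613.
p = a·p₁ + b·p₂ ≈ (-0.108, 0.994, -0.031); φ = arcsin(p_z) ≈ -1.75°, λ = atan2(p_y, p_x) ≈ 96.21°.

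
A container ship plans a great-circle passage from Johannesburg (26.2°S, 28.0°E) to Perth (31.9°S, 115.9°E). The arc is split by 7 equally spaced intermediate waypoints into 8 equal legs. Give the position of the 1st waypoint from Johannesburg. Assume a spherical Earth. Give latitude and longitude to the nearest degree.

The haversine formula gives a central angle δ ≈ 1.307 rad (74.9°) between the endpoints.
Interpolate at f = 1/8 with slerp weights a = sin((1−f)δ)/sin δ ≈ 0.943, b = sin(fδ)/sin δ ≈ 0.168.
p = a·p₁ + b·p₂ ≈ (0.684, 0.526, -0.505); φ = arcsin(p_z) ≈ -30.35°, λ = atan2(p_y, p_x) ≈ 37.53°.

≈ (30°S, 38°E)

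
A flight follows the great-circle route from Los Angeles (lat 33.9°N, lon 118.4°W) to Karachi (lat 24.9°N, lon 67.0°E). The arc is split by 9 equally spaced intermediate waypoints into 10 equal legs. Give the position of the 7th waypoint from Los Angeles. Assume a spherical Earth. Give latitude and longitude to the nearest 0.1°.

From cos δ = sin φ₁ sin φ₂ + cos φ₁ cos φ₂ cos Δλ, the central angle is δ ≈ 2.111 rad (121.0°).
Interpolate at f = 7/10 with slerp weights a = sin((1−f)δ)/sin δ ≈ 0.690, b = sin(fδ)/sin δ ≈ 1.161.
p = a·p₁ + b·p₂ ≈ (0.139, 0.466, 0.874); φ = arcsin(p_z) ≈ 60.93°, λ = atan2(p_y, p_x) ≈ 73.37°.

≈ lat 60.9°N, lon 73.4°E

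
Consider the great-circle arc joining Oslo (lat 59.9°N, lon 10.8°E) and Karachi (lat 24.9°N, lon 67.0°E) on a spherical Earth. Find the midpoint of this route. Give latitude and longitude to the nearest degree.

From cos δ = sin φ₁ sin φ₂ + cos φ₁ cos φ₂ cos Δλ, the central angle is δ ≈ 0.905 rad (51.9°).
Interpolate at f = 1/2 with slerp weights a = sin((1−f)δ)/sin δ ≈ 0.556, b = sin(fδ)/sin δ ≈ 0.556.
p = a·p₁ + b·p₂ ≈ (0.471, 0.516, 0.715); φ = arcsin(p_z) ≈ 45.65°, λ = atan2(p_y, p_x) ≈ 47.64°.

≈ lat 46°N, lon 48°E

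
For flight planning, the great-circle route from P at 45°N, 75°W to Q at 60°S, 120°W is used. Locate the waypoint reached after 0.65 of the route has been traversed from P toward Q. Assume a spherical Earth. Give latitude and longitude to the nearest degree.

Convert each endpoint to a unit vector on the sphere (x = cos φ cos λ, y = cos φ sin λ, z = sin φ).
The central angle between the endpoints is δ = arccos(p₁·p₂) ≈ 1.942 rad (111.2°).
Interpolate at f = 0.65 with slerp weights a = sin((1−f)δ)/sin δ ≈ 0.674, b = sin(fδ)/sin δ ≈ 1.022.
p = a·p₁ + b·p₂ ≈ (-0.132, -0.903, -0.408); φ = arcsin(p_z) ≈ -24.11°, λ = atan2(p_y, p_x) ≈ -98.32°.

≈ 24°S, 98°W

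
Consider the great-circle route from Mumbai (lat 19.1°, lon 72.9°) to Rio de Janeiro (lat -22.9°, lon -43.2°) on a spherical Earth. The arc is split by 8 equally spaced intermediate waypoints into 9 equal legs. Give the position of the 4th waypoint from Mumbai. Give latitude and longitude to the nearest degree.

From cos δ = sin φ₁ sin φ₂ + cos φ₁ cos φ₂ cos Δλ, the central angle is δ ≈ 2.106 rad (120.7°).
Interpolate at f = 4/9 with slerp weights a = sin((1−f)δ)/sin δ ≈ 1.071, b = sin(fδ)/sin δ ≈ 0.936.
p = a·p₁ + b·p₂ ≈ (0.926, 0.377, -0.014); φ = arcsin(p_z) ≈ -0.80°, λ = atan2(p_y, p_x) ≈ 22.12°.

≈ lat -1°, lon 22°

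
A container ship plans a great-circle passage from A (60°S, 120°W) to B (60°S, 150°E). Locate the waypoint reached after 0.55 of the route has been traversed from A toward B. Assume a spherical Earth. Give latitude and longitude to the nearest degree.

≈ (68°S, 170°W)

Convert each endpoint to a unit vector on the sphere (x = cos φ cos λ, y = cos φ sin λ, z = sin φ).
The central angle between the endpoints is δ = arccos(p₁·p₂) ≈ 0.723 rad (41.4°).
Interpolate at f = 0.55 with slerp weights a = sin((1−f)δ)/sin δ ≈ 0.483, b = sin(fδ)/sin δ ≈ 0.585.
p = a·p₁ + b·p₂ ≈ (-0.374, -0.063, -0.925); φ = arcsin(p_z) ≈ -67.70°, λ = atan2(p_y, p_x) ≈ -170.46°.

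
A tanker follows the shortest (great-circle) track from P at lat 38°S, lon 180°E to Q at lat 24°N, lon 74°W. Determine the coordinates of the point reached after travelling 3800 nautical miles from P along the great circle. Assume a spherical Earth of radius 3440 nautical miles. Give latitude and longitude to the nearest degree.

Write both endpoints as unit vectors p₁, p₂ with components (cos φ cos λ, cos φ sin λ, sin φ).
The central angle between the endpoints is δ = arccos(p₁·p₂) ≈ 2.036 rad (116.7°). The total great-circle distance is δ·R ≈ 2.036 × 3440 ≈ 7005 nmi, so the target fraction is f = 3800/7005 ≈ 0.542.
Interpolate at f ≈ 0.542 with slerp weights a = sin((1−f)δ)/sin δ ≈ 0.898, b = sin(fδ)/sin δ ≈ 1.000.
p = a·p₁ + b·p₂ ≈ (-0.456, -0.878, -0.146); φ = arcsin(p_z) ≈ -8.42°, λ = atan2(p_y, p_x) ≈ -117.45°.

≈ lat 8°S, lon 117°W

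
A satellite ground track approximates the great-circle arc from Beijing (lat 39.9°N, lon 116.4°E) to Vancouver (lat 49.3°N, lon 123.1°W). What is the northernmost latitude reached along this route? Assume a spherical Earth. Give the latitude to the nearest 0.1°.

The great circle lies in the plane with unit normal n̂ = (p₁ × p₂)/|p₁ × p₂|.
Here n̂_z ≈ +0.443; the vertex latitude is φ_max = arccos|n̂_z| ≈ 63.7°.
Check via Clairaut: cos φ_max = |cos φ₁| · sin C = cos(39.9°)·sin(35.3°) ≈ 0.443, again giving ≈ 63.7°.

≈ 63.7°N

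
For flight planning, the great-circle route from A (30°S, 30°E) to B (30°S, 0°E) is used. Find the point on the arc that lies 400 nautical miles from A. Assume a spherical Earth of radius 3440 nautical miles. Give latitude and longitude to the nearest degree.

The haversine formula gives a central angle δ ≈ 0.452 rad (25.9°) between the endpoints. The total great-circle distance is δ·R ≈ 0.452 × 3440 ≈ 1555 nmi, so the target fraction is f = 400/1555 ≈ 0.257.
Interpolate at f ≈ 0.257 with slerp weights a = sin((1−f)δ)/sin δ ≈ 0.754, b = sin(fδ)/sin δ ≈ 0.266.
p = a·p₁ + b·p₂ ≈ (0.796, 0.327, -0.510); φ = arcsin(p_z) ≈ -30.66°, λ = atan2(p_y, p_x) ≈ 22.32°.

≈ (31°S, 22°E)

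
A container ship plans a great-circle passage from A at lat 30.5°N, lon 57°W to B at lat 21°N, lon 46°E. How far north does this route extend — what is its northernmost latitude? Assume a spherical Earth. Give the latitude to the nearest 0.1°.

≈ 38.4°N

The great circle lies in the plane with unit normal n̂ = (p₁ × p₂)/|p₁ × p₂|.
Here n̂_z ≈ +0.784; the vertex latitude is φ_max = arccos|n̂_z| ≈ 38.4°.
Check via Clairaut: cos φ_max = |cos φ₁| · sin C = cos(30.5°)·sin(65.5°) ≈ 0.784, again giving ≈ 38.4°.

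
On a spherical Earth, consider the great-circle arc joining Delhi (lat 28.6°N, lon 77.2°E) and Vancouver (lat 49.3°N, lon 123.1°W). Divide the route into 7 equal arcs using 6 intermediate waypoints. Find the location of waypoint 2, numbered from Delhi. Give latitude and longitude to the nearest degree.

≈ lat 56°N, lon 89°E

From cos δ = sin φ₁ sin φ₂ + cos φ₁ cos φ₂ cos Δλ, the central angle is δ ≈ 1.746 rad (100.0°).
Interpolate at f = 2/7 with slerp weights a = sin((1−f)δ)/sin δ ≈ 0.963, b = sin(fδ)/sin δ ≈ 0.486.
p = a·p₁ + b·p₂ ≈ (0.014, 0.559, 0.829); φ = arcsin(p_z) ≈ 56.01°, λ = atan2(p_y, p_x) ≈ 88.54°.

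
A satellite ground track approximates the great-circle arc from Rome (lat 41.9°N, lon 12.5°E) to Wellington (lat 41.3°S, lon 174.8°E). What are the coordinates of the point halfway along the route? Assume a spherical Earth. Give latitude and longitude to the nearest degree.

Convert each endpoint to a unit vector on the sphere (x = cos φ cos λ, y = cos φ sin λ, z = sin φ).
The central angle between the endpoints is δ = arccos(p₁·p₂) ≈ 2.911 rad (166.8°).
Interpolate at f = 1/2 with slerp weights a = sin((1−f)δ)/sin δ ≈ 4.342, b = sin(fδ)/sin δ ≈ 4.342.
p = a·p₁ + b·p₂ ≈ (-0.093, 0.995, 0.034); φ = arcsin(p_z) ≈ 1.95°, λ = atan2(p_y, p_x) ≈ 95.36°.

≈ lat 2°N, lon 95°E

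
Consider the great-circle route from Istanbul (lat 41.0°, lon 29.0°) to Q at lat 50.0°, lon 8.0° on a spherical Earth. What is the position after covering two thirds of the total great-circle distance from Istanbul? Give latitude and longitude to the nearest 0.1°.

≈ lat 47.4°, lon 15.8°

Convert each endpoint to a unit vector on the sphere (x = cos φ cos λ, y = cos φ sin λ, z = sin φ).
The central angle between the endpoints is δ = arccos(p₁·p₂) ≈ 0.300 rad (17.2°).
Interpolate at f = 2/3 with slerp weights a = sin((1−f)δ)/sin δ ≈ 0.338, b = sin(fδ)/sin δ ≈ 0.672.
p = a·p₁ + b·p₂ ≈ (0.651, 0.184, 0.737); φ = arcsin(p_z) ≈ 47.44°, λ = atan2(p_y, p_x) ≈ 15.76°.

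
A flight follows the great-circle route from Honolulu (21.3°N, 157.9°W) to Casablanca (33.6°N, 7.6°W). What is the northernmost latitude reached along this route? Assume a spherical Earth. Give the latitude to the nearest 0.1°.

The great circle lies in the plane with unit normal n̂ = (p₁ × p₂)/|p₁ × p₂|.
Here n̂_z ≈ +0.436; the vertex latitude is φ_max = arccos|n̂_z| ≈ 64.1°.
Check via Clairaut: cos φ_max = |cos φ₁| · sin C = cos(21.3°)·sin(27.9°) ≈ 0.436, again giving ≈ 64.1°.

≈ 64.1°N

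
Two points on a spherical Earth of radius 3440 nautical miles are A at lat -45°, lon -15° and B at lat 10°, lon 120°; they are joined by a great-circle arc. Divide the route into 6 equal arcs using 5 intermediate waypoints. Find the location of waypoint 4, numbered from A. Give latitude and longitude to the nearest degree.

Write both endpoints as unit vectors p₁, p₂ with components (cos φ cos λ, cos φ sin λ, sin φ).
The central angle between the endpoints is δ = arccos(p₁·p₂) ≈ 2.233 rad (128.0°).
Interpolate at f = 4/6 with slerp weights a = sin((1−f)δ)/sin δ ≈ 0.859, b = sin(fδ)/sin δ ≈ 1.264.
p = a·p₁ + b·p₂ ≈ (-0.035, 0.921, -0.388); φ = arcsin(p_z) ≈ -22.84°, λ = atan2(p_y, p_x) ≈ 92.21°.

≈ lat -23°, lon 92°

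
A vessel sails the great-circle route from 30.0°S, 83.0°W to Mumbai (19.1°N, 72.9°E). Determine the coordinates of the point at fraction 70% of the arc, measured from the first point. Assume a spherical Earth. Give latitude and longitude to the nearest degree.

≈ 8°S, 34°E

From cos δ = sin φ₁ sin φ₂ + cos φ₁ cos φ₂ cos Δλ, the central angle is δ ≈ 2.716 rad (155.6°).
Interpolate at f = 0.70 with slerp weights a = sin((1−f)δ)/sin δ ≈ 1.761, b = sin(fδ)/sin δ ≈ 2.289.
p = a·p₁ + b·p₂ ≈ (0.822, 0.554, -0.131); φ = arcsin(p_z) ≈ -7.54°, λ = atan2(p_y, p_x) ≈ 34.00°.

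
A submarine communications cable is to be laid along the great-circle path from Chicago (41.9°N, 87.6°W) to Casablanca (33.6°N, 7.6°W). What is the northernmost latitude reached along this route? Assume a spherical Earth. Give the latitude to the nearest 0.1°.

The great circle lies in the plane with unit normal n̂ = (p₁ × p₂)/|p₁ × p₂|.
Here n̂_z ≈ +0.695; the vertex latitude is φ_max = arccos|n̂_z| ≈ 46.0°.
Check via Clairaut: cos φ_max = |cos φ₁| · sin C = cos(41.9°)·sin(69.0°) ≈ 0.695, again giving ≈ 46.0°.

≈ 46.0°N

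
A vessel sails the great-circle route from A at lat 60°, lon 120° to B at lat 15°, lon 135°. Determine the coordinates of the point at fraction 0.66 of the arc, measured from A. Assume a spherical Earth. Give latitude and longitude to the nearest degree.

From cos δ = sin φ₁ sin φ₂ + cos φ₁ cos φ₂ cos Δλ, the central angle is δ ≈ 0.808 rad (46.3°).
Interpolate at f = 0.66 with slerp weights a = sin((1−f)δ)/sin δ ≈ 0.375, b = sin(fδ)/sin δ ≈ 0.703.
p = a·p₁ + b·p₂ ≈ (-0.574, 0.643, 0.507); φ = arcsin(p_z) ≈ 30.47°, λ = atan2(p_y, p_x) ≈ 131.77°.

≈ lat 30°, lon 132°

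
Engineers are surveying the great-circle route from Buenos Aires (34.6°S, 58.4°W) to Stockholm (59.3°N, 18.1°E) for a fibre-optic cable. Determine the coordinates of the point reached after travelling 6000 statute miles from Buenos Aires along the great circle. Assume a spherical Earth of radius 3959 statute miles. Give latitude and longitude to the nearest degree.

Write both endpoints as unit vectors p₁, p₂ with components (cos φ cos λ, cos φ sin λ, sin φ).
The central angle between the endpoints is δ = arccos(p₁·p₂) ≈ 1.972 rad (113.0°). The total great-circle distance is δ·R ≈ 1.972 × 3959 ≈ 7806 mi, so the target fraction is f = 6000/7806 ≈ 0.769.
Interpolate at f ≈ 0.769 with slerp weights a = sin((1−f)δ)/sin δ ≈ 0.478, b = sin(fδ)/sin δ ≈ 1.084.
p = a·p₁ + b·p₂ ≈ (0.733, -0.163, 0.661); φ = arcsin(p_z) ≈ 41.36°, λ = atan2(p_y, p_x) ≈ -12.57°.

≈ 41°N, 13°W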